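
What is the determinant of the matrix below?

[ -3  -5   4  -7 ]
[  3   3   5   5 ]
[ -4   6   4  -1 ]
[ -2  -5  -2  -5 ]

Expand along row 1:
  + (-3) · M_11   where M_11 = det([3 5 5; 6 4 -1; -5 -2 -5]) = 149
  − (-5) · M_12   where M_12 = det([3 5 5; -4 4 -1; -2 -2 -5]) = -76
  + (4) · M_13   where M_13 = det([3 3 5; -4 6 -1; -2 -5 -5]) = 1
  − (-7) · M_14   where M_14 = det([3 3 5; -4 6 4; -2 -5 -2]) = 136
det = (+1)·(-3)·(149) + (-1)·(-5)·(-76) + (+1)·(4)·(1) + (-1)·(-7)·(136) = 129

129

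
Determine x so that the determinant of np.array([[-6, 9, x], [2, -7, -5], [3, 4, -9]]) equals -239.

8

Expanding along the column containing x, det(B) is linear in x: det(B) = (29)·x + (-471).
Set (29)·x + (-471) = -239  ⇒  (29)·x = 232  ⇒  x = 8.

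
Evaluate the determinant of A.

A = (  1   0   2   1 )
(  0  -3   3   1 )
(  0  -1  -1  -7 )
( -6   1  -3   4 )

-158

Expand along column 1 (it has 2 zeros):
  + (1) · M_11   where M_11 = det([-3 3 1; -1 -1 -7; 1 -3 4]) = 70
  − (-6) · M_41   where M_41 = det([0 2 1; -3 3 1; -1 -1 -7]) = -38
det = (+1)·(1)·(70) + (-1)·(-6)·(-38) = -158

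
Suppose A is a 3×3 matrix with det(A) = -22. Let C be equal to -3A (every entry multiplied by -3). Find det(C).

For a 3×3 matrix, det(-3A) = (-3)^3·det(A) = -27·det(A).
det(C) = (-27)·(-22) = 594

594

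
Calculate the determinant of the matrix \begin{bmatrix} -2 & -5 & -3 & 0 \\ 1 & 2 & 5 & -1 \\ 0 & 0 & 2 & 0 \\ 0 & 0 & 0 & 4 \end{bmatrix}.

8

The matrix is block upper-triangular with a 2×2 block and a 2×2 block on the diagonal, so its determinant equals the product of the determinants of the diagonal blocks.
det of the 2×2 block = 1
det of the 2×2 block = 8
det = (1)·(8) = 8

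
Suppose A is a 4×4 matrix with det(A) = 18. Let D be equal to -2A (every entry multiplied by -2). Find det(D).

|D| = 288

For a 4×4 matrix, det(-2A) = (-2)^4·det(A) = 16·det(A).
det(D) = (16)·(18) = 288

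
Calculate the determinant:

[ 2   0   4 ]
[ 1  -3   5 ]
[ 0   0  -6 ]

Expand along column 2:
  + (-3) · |2 4; 0 -6| = (-3)·(-12 − 0) = 36

36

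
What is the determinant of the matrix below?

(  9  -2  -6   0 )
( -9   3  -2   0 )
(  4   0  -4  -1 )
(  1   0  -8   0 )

Expand along column 4 (it has 3 zeros):
  − (-1) · M_34   where M_34 = det([9 -2 -6; -9 3 -2; 1 0 -8]) = -50
det = (-1)·(-1)·(-50) = -50

The determinant is -50.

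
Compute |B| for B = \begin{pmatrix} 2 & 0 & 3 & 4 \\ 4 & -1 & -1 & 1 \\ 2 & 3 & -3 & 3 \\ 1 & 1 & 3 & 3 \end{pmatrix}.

|B| = -82

Expand along row 1 (it has 1 zero):
  + (2) · M_11   where M_11 = det([-1 -1 1; 3 -3 3; 1 3 3]) = 36
  + (3) · M_13   where M_13 = det([4 -1 1; 2 3 3; 1 1 3]) = 26
  − (4) · M_14   where M_14 = det([4 -1 -1; 2 3 -3; 1 1 3]) = 58
det = (+1)·(2)·(36) + (+1)·(3)·(26) + (-1)·(4)·(58) = -82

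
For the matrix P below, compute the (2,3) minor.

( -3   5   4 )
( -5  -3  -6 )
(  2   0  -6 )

Delete row 2 and column 3; the remaining 2×2 submatrix is [-3 5; 2 0].
Its determinant is (-3)·0 − 5·2 = -10.

-10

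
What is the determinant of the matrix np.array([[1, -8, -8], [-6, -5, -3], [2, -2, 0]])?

Expand along row 3:
  + 2 · |-8 -8; -5 -3| = 2·(24 − 40) = -32
  − (-2) · |1 -8; -6 -3| = −(-2)·(-3 − 48) = -102
Sum: (-32) + (-102) = -134

-134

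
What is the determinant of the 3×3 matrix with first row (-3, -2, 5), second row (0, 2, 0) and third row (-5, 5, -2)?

Expand along row 2:
  + 2 · |-3 5; -5 -2| = 2·(6 − (-25)) = 62

The determinant is 62.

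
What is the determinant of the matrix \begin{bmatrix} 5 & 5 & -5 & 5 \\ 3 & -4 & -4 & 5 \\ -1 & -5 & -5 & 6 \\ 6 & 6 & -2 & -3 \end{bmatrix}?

The determinant is -890.

Expand along row 1:
  + (5) · M_11   where M_11 = det([-4 -4 5; -5 -5 6; 6 -2 -3]) = 8
  − (5) · M_12   where M_12 = det([3 -4 5; -1 -5 6; 6 -2 -3]) = 109
  + (-5) · M_13   where M_13 = det([3 -4 5; -1 -5 6; 6 6 -3]) = -75
  − (5) · M_14   where M_14 = det([3 -4 -4; -1 -5 -5; 6 6 -2]) = 152
det = (+1)·(5)·(8) + (-1)·(5)·(109) + (+1)·(-5)·(-75) + (-1)·(5)·(152) = -890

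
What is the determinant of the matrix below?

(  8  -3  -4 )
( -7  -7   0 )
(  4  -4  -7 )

315

Expand along column 3:
  + (-4) · |-7 -7; 4 -4| = (-4)·(28 − (-28)) = -224
  + (-7) · |8 -3; -7 -7| = (-7)·(-56 − 21) = 539
Sum: (-224) + (539) = 315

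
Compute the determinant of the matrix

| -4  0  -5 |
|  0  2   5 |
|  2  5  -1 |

Expand along column 1:
  + (-4) · |2 5; 5 -1| = (-4)·(-2 − 25) = 108
  + 2 · |0 -5; 2 5| = 2·(0 − (-10)) = 20
Sum: (108) + (20) = 128

128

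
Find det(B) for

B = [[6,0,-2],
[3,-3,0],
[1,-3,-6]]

120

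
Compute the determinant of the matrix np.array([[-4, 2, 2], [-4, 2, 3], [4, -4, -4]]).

Expand along column 1:
  + (-4) · |2 3; -4 -4| = (-4)·(-8 − (-12)) = -16
  − (-4) · |2 2; -4 -4| = −(-4)·(-8 − (-8)) = 0
  + 4 · |2 2; 2 3| = 4·(6 − 4) = 8
Sum: (-16) + (0) + (8) = -8

-8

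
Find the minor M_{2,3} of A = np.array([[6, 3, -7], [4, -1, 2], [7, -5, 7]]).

The minor is -51.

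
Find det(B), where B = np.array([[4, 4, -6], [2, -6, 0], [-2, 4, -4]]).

152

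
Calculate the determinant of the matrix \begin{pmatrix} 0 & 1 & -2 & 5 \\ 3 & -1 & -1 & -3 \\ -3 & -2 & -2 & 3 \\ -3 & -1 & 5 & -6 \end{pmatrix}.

Expand along row 1 (it has 1 zero):
  − (1) · M_12   where M_12 = det([3 -1 -3; -3 -2 3; -3 5 -6]) = 81
  + (-2) · M_13   where M_13 = det([3 -1 -3; -3 -2 3; -3 -1 -6]) = 81
  − (5) · M_14   where M_14 = det([3 -1 -1; -3 -2 -2; -3 -1 5]) = -54
det = (-1)·(1)·(81) + (+1)·(-2)·(81) + (-1)·(5)·(-54) = 27

27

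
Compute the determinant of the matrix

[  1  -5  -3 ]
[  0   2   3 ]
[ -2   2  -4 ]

Expand along row 2:
  + 2 · |1 -3; -2 -4| = 2·(-4 − 6) = -20
  − 3 · |1 -5; -2 2| = −3·(2 − 10) = 24
Sum: (-20) + (24) = 4

4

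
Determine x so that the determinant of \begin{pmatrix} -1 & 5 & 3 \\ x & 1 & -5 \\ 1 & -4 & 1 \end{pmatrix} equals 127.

Expanding along the column containing x, det(B) is linear in x: det(B) = (-17)·x + (-9).
Set (-17)·x + (-9) = 127  ⇒  (-17)·x = 136  ⇒  x = -8.

-8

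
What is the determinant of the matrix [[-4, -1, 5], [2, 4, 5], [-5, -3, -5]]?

The determinant is 105.

Expand along column 1:
  + (-4) · |4 5; -3 -5| = (-4)·(-20 − (-15)) = 20
  − 2 · |-1 5; -3 -5| = −2·(5 − (-15)) = -40
  + (-5) · |-1 5; 4 5| = (-5)·(-5 − 20) = 125
Sum: (20) + (-40) + (125) = 105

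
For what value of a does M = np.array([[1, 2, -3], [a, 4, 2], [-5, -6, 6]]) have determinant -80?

a = -6

Expanding along the column containing a, det(M) is linear in a: det(M) = (6)·a + (-44).
Set (6)·a + (-44) = -80  ⇒  (6)·a = -36  ⇒  a = -6.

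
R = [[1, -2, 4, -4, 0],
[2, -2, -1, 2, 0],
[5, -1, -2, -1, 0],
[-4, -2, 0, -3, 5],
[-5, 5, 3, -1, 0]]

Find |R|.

The determinant is -870.

Expand along column 5 (it has 4 zeros):
  − (5) · M_45   where M_45 = det([1 -2 4 -4; 2 -2 -1 2; 5 -1 -2 -1; -5 5 3 -1]) = 174
det = (-1)·(5)·(174) = -870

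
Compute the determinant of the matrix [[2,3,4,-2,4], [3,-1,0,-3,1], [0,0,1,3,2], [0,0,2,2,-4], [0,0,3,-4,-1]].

836

The matrix is block upper-triangular with a 2×2 block and a 3×3 block on the diagonal, so its determinant equals the product of the determinants of the diagonal blocks.
det of the 2×2 block = -11
det of the 3×3 block = -76
det = (-11)·(-76) = 836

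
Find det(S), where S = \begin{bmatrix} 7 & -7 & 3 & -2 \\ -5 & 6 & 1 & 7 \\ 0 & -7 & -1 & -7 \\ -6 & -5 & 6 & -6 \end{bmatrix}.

-1789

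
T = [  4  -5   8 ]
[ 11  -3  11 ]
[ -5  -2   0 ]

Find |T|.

67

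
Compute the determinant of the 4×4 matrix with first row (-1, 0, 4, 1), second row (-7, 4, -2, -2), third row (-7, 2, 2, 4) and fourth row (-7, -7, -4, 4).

The determinant is -1332.

Expand along row 1 (it has 1 zero):
  + (-1) · M_11   where M_11 = det([4 -2 -2; 2 2 4; -7 -4 4]) = 156
  + (4) · M_13   where M_13 = det([-7 4 -2; -7 2 4; -7 -7 4]) = -378
  − (1) · M_14   where M_14 = det([-7 4 -2; -7 2 2; -7 -7 -4]) = -336
det = (+1)·(-1)·(156) + (+1)·(4)·(-378) + (-1)·(1)·(-336) = -1332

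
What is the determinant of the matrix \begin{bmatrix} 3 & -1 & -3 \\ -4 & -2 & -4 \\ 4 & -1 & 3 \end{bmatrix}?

Expand along row 1:
  + 3 · |-2 -4; -1 3| = 3·(-6 − 4) = -30
  − (-1) · |-4 -4; 4 3| = −(-1)·(-12 − (-16)) = 4
  + (-3) · |-4 -2; 4 -1| = (-3)·(4 − (-8)) = -36
Sum: (-30) + (4) + (-36) = -62

-62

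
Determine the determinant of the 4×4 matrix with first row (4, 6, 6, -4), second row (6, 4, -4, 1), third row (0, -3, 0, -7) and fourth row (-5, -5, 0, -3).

478

Expand along row 3 (it has 2 zeros):
  − (-3) · M_32   where M_32 = det([4 6 -4; 6 -4 1; -5 0 -3]) = 206
  − (-7) · M_34   where M_34 = det([4 6 6; 6 4 -4; -5 -5 0]) = -20
det = (-1)·(-3)·(206) + (-1)·(-7)·(-20) = 478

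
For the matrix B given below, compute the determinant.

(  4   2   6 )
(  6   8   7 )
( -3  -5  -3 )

The determinant is 2.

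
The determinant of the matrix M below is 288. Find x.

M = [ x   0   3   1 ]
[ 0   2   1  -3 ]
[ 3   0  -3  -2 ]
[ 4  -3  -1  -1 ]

Expanding along the column containing x, det(M) is linear in x: det(M) = (35)·x + (78).
Set (35)·x + (78) = 288  ⇒  (35)·x = 210  ⇒  x = 6.

6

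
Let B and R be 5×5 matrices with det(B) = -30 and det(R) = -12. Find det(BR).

|BR| = 360

det(BR) = det(B)·det(R) = (-30)·(-12) = 360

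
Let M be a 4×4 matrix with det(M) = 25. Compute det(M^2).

det(M^2) = (det M)^2 = (25)^2 = 625

625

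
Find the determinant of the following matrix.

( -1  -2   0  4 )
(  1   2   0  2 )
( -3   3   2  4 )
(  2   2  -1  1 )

Expand along column 3 (it has 2 zeros):
  + (2) · M_33   where M_33 = det([-1 -2 4; 1 2 2; 2 2 1]) = -12
  − (-1) · M_43   where M_43 = det([-1 -2 4; 1 2 2; -3 3 4]) = 54
det = (+1)·(2)·(-12) + (-1)·(-1)·(54) = 30

30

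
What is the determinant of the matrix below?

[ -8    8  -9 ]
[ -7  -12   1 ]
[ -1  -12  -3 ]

-1208

Expand along column 1:
  + (-8) · |-12 1; -12 -3| = (-8)·(36 − (-12)) = -384
  − (-7) · |8 -9; -12 -3| = −(-7)·(-24 − 108) = -924
  + (-1) · |8 -9; -12 1| = (-1)·(8 − 108) = 100
Sum: (-384) + (-924) + (100) = -1208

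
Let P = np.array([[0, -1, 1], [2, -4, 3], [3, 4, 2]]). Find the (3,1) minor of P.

1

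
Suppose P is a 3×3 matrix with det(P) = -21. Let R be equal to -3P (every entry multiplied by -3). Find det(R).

For a 3×3 matrix, det(-3P) = (-3)^3·det(P) = -27·det(P).
det(R) = (-27)·(-21) = 567

det(R) = 567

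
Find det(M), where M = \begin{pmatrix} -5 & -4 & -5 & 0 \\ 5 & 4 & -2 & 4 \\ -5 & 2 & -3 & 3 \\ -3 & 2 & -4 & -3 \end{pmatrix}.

Expand along row 1 (it has 1 zero):
  + (-5) · M_11   where M_11 = det([4 -2 4; 2 -3 3; 2 -4 -3]) = 52
  − (-4) · M_12   where M_12 = det([5 -2 4; -5 -3 3; -3 -4 -3]) = 197
  + (-5) · M_13   where M_13 = det([5 4 4; -5 2 3; -3 2 -3]) = -172
det = (+1)·(-5)·(52) + (-1)·(-4)·(197) + (+1)·(-5)·(-172) = 1388

det(M) = 1388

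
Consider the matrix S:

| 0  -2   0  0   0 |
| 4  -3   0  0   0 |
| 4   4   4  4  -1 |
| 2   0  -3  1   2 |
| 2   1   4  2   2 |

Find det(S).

S is block lower-triangular with a 2×2 block and a 3×3 block on the diagonal, so its determinant equals the product of the determinants of the diagonal blocks.
det of the 2×2 block = 8
det of the 3×3 block = 58
det = (8)·(58) = 464

464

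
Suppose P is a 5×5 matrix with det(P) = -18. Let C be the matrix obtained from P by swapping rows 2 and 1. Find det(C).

The determinant is 18.

Swapping two rows multiplies the determinant by −1.
det(C) = (-1)·(-18) = 18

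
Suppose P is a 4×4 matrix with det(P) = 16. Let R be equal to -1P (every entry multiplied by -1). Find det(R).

For a 4×4 matrix, det(-1P) = (-1)^4·det(P) = 1·det(P).
det(R) = (1)·(16) = 16

The determinant is 16.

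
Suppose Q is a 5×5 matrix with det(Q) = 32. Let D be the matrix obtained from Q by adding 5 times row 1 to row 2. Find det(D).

Adding a multiple of one row to another leaves the determinant unchanged.
det(D) = (1)·(32) = 32

32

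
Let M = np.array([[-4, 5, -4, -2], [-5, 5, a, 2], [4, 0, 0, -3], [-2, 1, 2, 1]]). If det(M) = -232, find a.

Expanding along the row containing a, det(M) is linear in a: det(M) = (10)·a + (-142).
Set (10)·a + (-142) = -232  ⇒  (10)·a = -90  ⇒  a = -9.

-9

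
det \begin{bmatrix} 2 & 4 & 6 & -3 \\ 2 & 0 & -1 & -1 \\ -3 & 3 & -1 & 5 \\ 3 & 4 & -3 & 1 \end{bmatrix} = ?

The determinant is -61.

Expand along row 2 (it has 1 zero):
  − (2) · M_21   where M_21 = det([4 6 -3; 3 -1 5; 4 -3 1]) = 173
  − (-1) · M_23   where M_23 = det([2 4 -3; -3 3 5; 3 4 1]) = 101
  + (-1) · M_24   where M_24 = det([2 4 6; -3 3 -1; 3 4 -3]) = -184
det = (-1)·(2)·(173) + (-1)·(-1)·(101) + (+1)·(-1)·(-184) = -61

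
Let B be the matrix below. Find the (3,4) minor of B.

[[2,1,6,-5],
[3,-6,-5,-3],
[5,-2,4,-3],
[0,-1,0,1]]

The minor is -28.

Delete row 3 and column 4; the remaining 3×3 submatrix is [2 1 6; 3 -6 -5; 0 -1 0].
Its determinant is -28.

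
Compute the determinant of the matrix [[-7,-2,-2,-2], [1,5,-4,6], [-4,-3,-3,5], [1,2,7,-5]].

Expand along row 1:
  + (-7) · M_11   where M_11 = det([5 -4 6; -3 -3 5; 2 7 -5]) = -170
  − (-2) · M_12   where M_12 = det([1 -4 6; -4 -3 5; 1 7 -5]) = -110
  + (-2) · M_13   where M_13 = det([1 5 6; -4 -3 5; 1 2 -5]) = -100
  − (-2) · M_14   where M_14 = det([1 5 -4; -4 -3 -3; 1 2 7]) = 130
det = (+1)·(-7)·(-170) + (-1)·(-2)·(-110) + (+1)·(-2)·(-100) + (-1)·(-2)·(130) = 1430

The determinant is 1430.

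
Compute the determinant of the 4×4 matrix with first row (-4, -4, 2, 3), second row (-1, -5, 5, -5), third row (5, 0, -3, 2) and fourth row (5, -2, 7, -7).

-1004

Expand along row 3 (it has 1 zero):
  + (5) · M_31   where M_31 = det([-4 2 3; -5 5 -5; -2 7 -7]) = -125
  + (-3) · M_33   where M_33 = det([-4 -4 3; -1 -5 -5; 5 -2 -7]) = 109
  − (2) · M_34   where M_34 = det([-4 -4 2; -1 -5 5; 5 -2 7]) = 26
det = (+1)·(5)·(-125) + (+1)·(-3)·(109) + (-1)·(2)·(26) = -1004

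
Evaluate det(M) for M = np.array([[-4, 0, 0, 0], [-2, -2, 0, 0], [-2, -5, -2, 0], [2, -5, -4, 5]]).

M is lower triangular, so det(M) is the product of the diagonal entries:
det = (-4) · (-2) · (-2) · (5) = -80

|M| = -80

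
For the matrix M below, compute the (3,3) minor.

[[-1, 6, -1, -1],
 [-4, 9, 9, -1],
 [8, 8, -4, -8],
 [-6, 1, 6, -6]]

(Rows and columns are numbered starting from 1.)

-105

Delete row 3 and column 3; the remaining 3×3 submatrix is [-1 6 -1; -4 9 -1; -6 1 -6].
Its determinant is -105.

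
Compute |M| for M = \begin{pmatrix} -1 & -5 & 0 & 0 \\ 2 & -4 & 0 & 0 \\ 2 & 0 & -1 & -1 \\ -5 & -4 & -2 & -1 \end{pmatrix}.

|M| = -14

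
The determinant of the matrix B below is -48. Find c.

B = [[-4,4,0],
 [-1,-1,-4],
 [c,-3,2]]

c = 7

Expanding along the column containing c, det(B) is linear in c: det(B) = (-16)·c + (64).
Set (-16)·c + (64) = -48  ⇒  (-16)·c = -112  ⇒  c = 7.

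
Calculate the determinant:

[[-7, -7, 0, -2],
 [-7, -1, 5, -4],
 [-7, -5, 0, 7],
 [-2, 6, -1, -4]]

-3166

Expand along column 3 (it has 2 zeros):
  − (5) · M_23   where M_23 = det([-7 -7 -2; -7 -5 7; -2 6 -4]) = 552
  − (-1) · M_43   where M_43 = det([-7 -7 -2; -7 -1 -4; -7 -5 7]) = -406
det = (-1)·(5)·(552) + (-1)·(-1)·(-406) = -3166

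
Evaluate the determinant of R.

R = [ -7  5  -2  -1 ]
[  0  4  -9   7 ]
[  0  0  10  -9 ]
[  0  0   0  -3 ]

R is upper triangular, so det(R) is the product of the diagonal entries:
det = (-7) · (4) · (10) · (-3) = 840

840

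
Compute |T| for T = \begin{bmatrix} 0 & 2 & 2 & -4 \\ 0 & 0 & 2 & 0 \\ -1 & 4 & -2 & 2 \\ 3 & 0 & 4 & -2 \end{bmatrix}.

Expand along row 2 (it has 3 zeros):
  − (2) · M_23   where M_23 = det([0 2 -4; -1 4 2; 3 0 -2]) = 56
det = (-1)·(2)·(56) = -112

-112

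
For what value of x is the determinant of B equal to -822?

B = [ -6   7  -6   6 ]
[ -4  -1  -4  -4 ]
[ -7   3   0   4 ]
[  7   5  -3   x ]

2

Expanding along the row containing x, det(B) is linear in x: det(B) = (238)·x + (-1298).
Set (238)·x + (-1298) = -822  ⇒  (238)·x = 476  ⇒  x = 2.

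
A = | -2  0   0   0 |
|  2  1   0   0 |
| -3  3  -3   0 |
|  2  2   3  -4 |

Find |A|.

det(A) = -24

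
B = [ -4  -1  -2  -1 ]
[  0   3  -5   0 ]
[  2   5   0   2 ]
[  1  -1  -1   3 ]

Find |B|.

Expand along row 2 (it has 2 zeros):
  + (3) · M_22   where M_22 = det([-4 -2 -1; 2 0 2; 1 -1 3]) = 2
  − (-5) · M_23   where M_23 = det([-4 -1 -1; 2 5 2; 1 -1 3]) = -57
det = (+1)·(3)·(2) + (-1)·(-5)·(-57) = -279

|B| = -279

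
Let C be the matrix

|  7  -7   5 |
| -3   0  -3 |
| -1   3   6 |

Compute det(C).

-129

Expand along column 2:
  − (-7) · |-3 -3; -1 6| = −(-7)·(-18 − 3) = -147
  − 3 · |7 5; -3 -3| = −3·(-21 − (-15)) = 18
Sum: (-147) + (18) = -129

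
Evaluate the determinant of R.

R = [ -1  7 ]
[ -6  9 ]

The determinant is 33.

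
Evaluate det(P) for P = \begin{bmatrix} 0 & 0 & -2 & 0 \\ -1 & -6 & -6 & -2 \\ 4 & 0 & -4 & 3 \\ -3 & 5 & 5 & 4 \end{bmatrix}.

Expand along row 1 (it has 3 zeros):
  + (-2) · M_13   where M_13 = det([-1 -6 -2; 4 0 3; -3 5 4]) = 125
det = (+1)·(-2)·(125) = -250

The determinant is -250.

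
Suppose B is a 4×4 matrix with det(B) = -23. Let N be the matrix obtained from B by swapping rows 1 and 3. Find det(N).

The determinant is 23.

Swapping two rows multiplies the determinant by −1.
det(N) = (-1)·(-23) = 23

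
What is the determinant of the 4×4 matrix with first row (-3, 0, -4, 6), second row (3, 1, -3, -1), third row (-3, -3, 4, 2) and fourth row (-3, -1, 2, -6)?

Expand along row 1 (it has 1 zero):
  + (-3) · M_11   where M_11 = det([1 -3 -1; -3 4 2; -1 2 -6]) = 34
  + (-4) · M_13   where M_13 = det([3 1 -1; -3 -3 2; -3 -1 -6]) = 42
  − (6) · M_14   where M_14 = det([3 1 -3; -3 -3 4; -3 -1 2]) = 6
det = (+1)·(-3)·(34) + (+1)·(-4)·(42) + (-1)·(6)·(6) = -306

The determinant is -306.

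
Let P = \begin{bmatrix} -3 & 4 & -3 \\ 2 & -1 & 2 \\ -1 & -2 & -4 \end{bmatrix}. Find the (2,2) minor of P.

9

Delete row 2 and column 2; the remaining 2×2 submatrix is [-3 -3; -1 -4].
Its determinant is (-3)·(-4) − (-3)·(-1) = 9.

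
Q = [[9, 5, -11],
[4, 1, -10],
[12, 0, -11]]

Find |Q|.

Expand along row 3:
  + 12 · |5 -11; 1 -10| = 12·(-50 − (-11)) = -468
  + (-11) · |9 5; 4 1| = (-11)·(9 − 20) = 121
Sum: (-468) + (121) = -347

det(Q) = -347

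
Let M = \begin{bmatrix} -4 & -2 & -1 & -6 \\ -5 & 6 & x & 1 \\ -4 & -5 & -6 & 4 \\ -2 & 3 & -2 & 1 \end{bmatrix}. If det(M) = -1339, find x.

x = 2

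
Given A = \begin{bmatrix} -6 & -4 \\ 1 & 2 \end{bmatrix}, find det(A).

det(A) = (-6)·2 − (-4)·1 = -12 − (-4) = -8

det(A) = -8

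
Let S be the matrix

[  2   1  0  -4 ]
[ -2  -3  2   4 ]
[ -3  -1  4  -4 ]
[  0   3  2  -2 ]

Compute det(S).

det(S) = -164

Expand along row 1 (it has 1 zero):
  + (2) · M_11   where M_11 = det([-3 2 4; -1 4 -4; 3 2 -2]) = -84
  − (1) · M_12   where M_12 = det([-2 2 4; -3 4 -4; 0 2 -2]) = -36
  − (-4) · M_14   where M_14 = det([-2 -3 2; -3 -1 4; 0 3 2]) = -8
det = (+1)·(2)·(-84) + (-1)·(1)·(-36) + (-1)·(-4)·(-8) = -164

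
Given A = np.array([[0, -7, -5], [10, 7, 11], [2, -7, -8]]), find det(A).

-294

Expand along row 1:
  − (-7) · |10 11; 2 -8| = −(-7)·(-80 − 22) = -714
  + (-5) · |10 7; 2 -7| = (-5)·(-70 − 14) = 420
Sum: (-714) + (420) = -294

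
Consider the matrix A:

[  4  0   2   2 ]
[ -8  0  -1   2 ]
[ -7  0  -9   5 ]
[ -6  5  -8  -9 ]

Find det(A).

Expand along column 2 (it has 3 zeros):
  + (5) · M_42   where M_42 = det([4 2 2; -8 -1 2; -7 -9 5]) = 234
det = (+1)·(5)·(234) = 1170

The determinant is 1170.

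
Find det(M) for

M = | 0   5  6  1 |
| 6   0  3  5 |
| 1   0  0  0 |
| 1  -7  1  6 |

The determinant is -124.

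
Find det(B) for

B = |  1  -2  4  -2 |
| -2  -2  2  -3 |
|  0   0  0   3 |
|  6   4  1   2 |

Expand along row 3 (it has 3 zeros):
  − (3) · M_34   where M_34 = det([1 -2 4; -2 -2 2; 6 4 1]) = -22
det = (-1)·(3)·(-22) = 66

The determinant is 66.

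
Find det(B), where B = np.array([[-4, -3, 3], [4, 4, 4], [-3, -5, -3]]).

Expand along column 1:
  + (-4) · |4 4; -5 -3| = (-4)·(-12 − (-20)) = -32
  − 4 · |-3 3; -5 -3| = −4·(9 − (-15)) = -96
  + (-3) · |-3 3; 4 4| = (-3)·(-12 − 12) = 72
Sum: (-32) + (-96) + (72) = -56

The determinant is -56.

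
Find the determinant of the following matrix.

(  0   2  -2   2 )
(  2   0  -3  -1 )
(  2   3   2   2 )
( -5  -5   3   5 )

Expand along row 1 (it has 1 zero):
  − (2) · M_12   where M_12 = det([2 -3 -1; 2 2 2; -5 3 5]) = 52
  + (-2) · M_13   where M_13 = det([2 0 -1; 2 3 2; -5 -5 5]) = 45
  − (2) · M_14   where M_14 = det([2 0 -3; 2 3 2; -5 -5 3]) = 23
det = (-1)·(2)·(52) + (+1)·(-2)·(45) + (-1)·(2)·(23) = -240

-240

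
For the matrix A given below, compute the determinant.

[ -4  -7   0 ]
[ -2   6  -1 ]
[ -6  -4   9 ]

The determinant is -368.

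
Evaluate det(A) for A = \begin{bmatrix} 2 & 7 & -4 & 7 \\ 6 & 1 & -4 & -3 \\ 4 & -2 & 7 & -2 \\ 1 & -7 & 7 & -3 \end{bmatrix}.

-1484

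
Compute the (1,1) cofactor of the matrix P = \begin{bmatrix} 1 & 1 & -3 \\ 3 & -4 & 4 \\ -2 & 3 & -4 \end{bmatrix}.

Delete row 1 and column 1; the remaining 2×2 submatrix is [-4 4; 3 -4].
Its determinant is (-4)·(-4) − 4·3 = 4.
The cofactor carries sign (−1)^(1+1) = +1, so C_{1,1} = +(4) = 4.

The cofactor is 4.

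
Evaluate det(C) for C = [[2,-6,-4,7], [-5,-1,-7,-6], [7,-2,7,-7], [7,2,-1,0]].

6738

Expand along row 4 (it has 1 zero):
  − (7) · M_41   where M_41 = det([-6 -4 7; -1 -7 -6; -2 7 -7]) = -713
  + (2) · M_42   where M_42 = det([2 -4 7; -5 -7 -6; 7 7 -7]) = 588
  − (-1) · M_43   where M_43 = det([2 -6 7; -5 -1 -6; 7 -2 -7]) = 571
det = (-1)·(7)·(-713) + (+1)·(2)·(588) + (-1)·(-1)·(571) = 6738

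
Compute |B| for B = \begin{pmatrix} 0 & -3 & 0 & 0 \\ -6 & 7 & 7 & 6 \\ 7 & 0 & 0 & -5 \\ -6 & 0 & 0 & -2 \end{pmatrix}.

924

Expand along row 1 (it has 3 zeros):
  − (-3) · M_12   where M_12 = det([-6 7 6; 7 0 -5; -6 0 -2]) = 308
det = (-1)·(-3)·(308) = 924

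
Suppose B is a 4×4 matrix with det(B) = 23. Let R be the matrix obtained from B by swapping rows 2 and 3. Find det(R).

Swapping two rows multiplies the determinant by −1.
det(R) = (-1)·(23) = -23

-23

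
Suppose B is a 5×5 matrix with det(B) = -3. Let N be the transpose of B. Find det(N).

-3

det(Bᵀ) = det(B).
det(N) = (1)·(-3) = -3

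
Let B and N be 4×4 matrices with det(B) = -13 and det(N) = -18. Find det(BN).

det(BN) = det(B)·det(N) = (-13)·(-18) = 234

234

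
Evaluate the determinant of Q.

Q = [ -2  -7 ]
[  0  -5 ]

|Q| = 10

det(Q) = (-2)·(-5) − (-7)·0 = 10 − 0 = 10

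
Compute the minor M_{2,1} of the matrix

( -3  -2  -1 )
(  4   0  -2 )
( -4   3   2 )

Delete row 2 and column 1; the remaining 2×2 submatrix is [-2 -1; 3 2].
Its determinant is (-2)·2 − (-1)·3 = -1.

The minor is -1.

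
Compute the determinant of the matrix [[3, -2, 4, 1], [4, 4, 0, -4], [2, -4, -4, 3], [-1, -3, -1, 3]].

-60

Expand along row 2 (it has 1 zero):
  − (4) · M_21   where M_21 = det([-2 4 1; -4 -4 3; -3 -1 3]) = 22
  + (4) · M_22   where M_22 = det([3 4 1; 2 -4 3; -1 -1 3]) = -69
  + (-4) · M_24   where M_24 = det([3 -2 4; 2 -4 -4; -1 -3 -1]) = -76
det = (-1)·(4)·(22) + (+1)·(4)·(-69) + (+1)·(-4)·(-76) = -60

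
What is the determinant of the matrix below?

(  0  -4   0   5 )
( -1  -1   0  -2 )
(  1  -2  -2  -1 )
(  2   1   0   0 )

Expand along column 3 (it has 3 zeros):
  + (-2) · M_33   where M_33 = det([0 -4 5; -1 -1 -2; 2 1 0]) = 21
det = (+1)·(-2)·(21) = -42

-42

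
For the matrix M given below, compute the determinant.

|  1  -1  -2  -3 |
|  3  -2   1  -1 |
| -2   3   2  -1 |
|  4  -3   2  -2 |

Expand along row 1:
  + (1) · M_11   where M_11 = det([-2 1 -1; 3 2 -1; -3 2 -2]) = 1
  − (-1) · M_12   where M_12 = det([3 1 -1; -2 2 -1; 4 2 -2]) = -2
  + (-2) · M_13   where M_13 = det([3 -2 -1; -2 3 -1; 4 -3 -2]) = -5
  − (-3) · M_14   where M_14 = det([3 -2 1; -2 3 2; 4 -3 2]) = 6
det = (+1)·(1)·(1) + (-1)·(-1)·(-2) + (+1)·(-2)·(-5) + (-1)·(-3)·(6) = 27

27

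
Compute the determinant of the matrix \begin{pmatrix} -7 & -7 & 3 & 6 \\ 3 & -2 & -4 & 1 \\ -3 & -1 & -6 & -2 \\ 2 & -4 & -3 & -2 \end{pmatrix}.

1462

Expand along row 1:
  + (-7) · M_11   where M_11 = det([-2 -4 1; -1 -6 -2; -4 -3 -2]) = -57
  − (-7) · M_12   where M_12 = det([3 -4 1; -3 -6 -2; 2 -3 -2]) = 79
  + (3) · M_13   where M_13 = det([3 -2 1; -3 -1 -2; 2 -4 -2]) = 16
  − (6) · M_14   where M_14 = det([3 -2 -4; -3 -1 -6; 2 -4 -3]) = -77
det = (+1)·(-7)·(-57) + (-1)·(-7)·(79) + (+1)·(3)·(16) + (-1)·(6)·(-77) = 1462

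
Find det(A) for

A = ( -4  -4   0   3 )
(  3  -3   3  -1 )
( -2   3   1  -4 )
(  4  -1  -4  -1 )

|A| = -615

Expand along row 1 (it has 1 zero):
  + (-4) · M_11   where M_11 = det([-3 3 -1; 3 1 -4; -1 -4 -1]) = 83
  − (-4) · M_12   where M_12 = det([3 3 -1; -2 1 -4; 4 -4 -1]) = -109
  − (3) · M_14   where M_14 = det([3 -3 3; -2 3 1; 4 -1 -4]) = -51
det = (+1)·(-4)·(83) + (-1)·(-4)·(-109) + (-1)·(3)·(-51) = -615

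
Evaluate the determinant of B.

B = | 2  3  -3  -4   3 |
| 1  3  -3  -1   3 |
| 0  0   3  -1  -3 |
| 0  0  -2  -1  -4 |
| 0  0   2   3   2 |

138

B is block upper-triangular with a 2×2 block and a 3×3 block on the diagonal, so its determinant equals the product of the determinants of the diagonal blocks.
det of the 2×2 block = 3
det of the 3×3 block = 46
det = (3)·(46) = 138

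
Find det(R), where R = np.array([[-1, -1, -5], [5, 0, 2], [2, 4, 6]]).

Expand along row 2:
  − 5 · |-1 -5; 4 6| = −5·(-6 − (-20)) = -70
  − 2 · |-1 -1; 2 4| = −2·(-4 − (-2)) = 4
Sum: (-70) + (4) = -66

-66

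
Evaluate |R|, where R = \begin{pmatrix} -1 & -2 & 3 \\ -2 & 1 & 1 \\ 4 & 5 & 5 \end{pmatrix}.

Expand along row 1:
  + (-1) · |1 1; 5 5| = (-1)·(5 − 5) = 0
  − (-2) · |-2 1; 4 5| = −(-2)·(-10 − 4) = -28
  + 3 · |-2 1; 4 5| = 3·(-10 − 4) = -42
Sum: (0) + (-28) + (-42) = -70

|R| = -70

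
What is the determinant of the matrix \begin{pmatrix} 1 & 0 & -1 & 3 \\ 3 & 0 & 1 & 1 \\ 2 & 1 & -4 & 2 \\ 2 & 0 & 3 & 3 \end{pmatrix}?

Expand along column 2 (it has 3 zeros):
  − (1) · M_32   where M_32 = det([1 -1 3; 3 1 1; 2 3 3]) = 28
det = (-1)·(1)·(28) = -28

-28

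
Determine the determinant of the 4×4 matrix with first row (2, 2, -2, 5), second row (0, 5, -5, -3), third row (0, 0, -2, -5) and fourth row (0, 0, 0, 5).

-100

The matrix is upper triangular, so the determinant is the product of the diagonal entries:
det = (2) · (5) · (-2) · (5) = -100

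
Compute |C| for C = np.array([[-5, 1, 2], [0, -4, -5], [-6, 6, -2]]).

-208

Expand along row 2:
  + (-4) · |-5 2; -6 -2| = (-4)·(10 − (-12)) = -88
  − (-5) · |-5 1; -6 6| = −(-5)·(-30 − (-6)) = -120
Sum: (-88) + (-120) = -208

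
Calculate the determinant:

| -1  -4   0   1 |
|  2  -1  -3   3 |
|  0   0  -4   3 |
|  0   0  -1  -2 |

99

The matrix is block upper-triangular with a 2×2 block and a 2×2 block on the diagonal, so its determinant equals the product of the determinants of the diagonal blocks.
det of the 2×2 block = 9
det of the 2×2 block = 11
det = (9)·(11) = 99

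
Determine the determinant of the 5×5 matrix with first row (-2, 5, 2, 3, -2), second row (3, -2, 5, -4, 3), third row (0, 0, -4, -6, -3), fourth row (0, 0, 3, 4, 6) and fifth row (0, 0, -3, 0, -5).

-682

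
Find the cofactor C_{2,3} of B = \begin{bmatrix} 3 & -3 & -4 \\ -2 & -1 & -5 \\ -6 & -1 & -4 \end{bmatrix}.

21

Delete row 2 and column 3; the remaining 2×2 submatrix is [3 -3; -6 -1].
Its determinant is 3·(-1) − (-3)·(-6) = -21.
The cofactor carries sign (−1)^(2+3) = −1, so C_{2,3} = −(-21) = 21.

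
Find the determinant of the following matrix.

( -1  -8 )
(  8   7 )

57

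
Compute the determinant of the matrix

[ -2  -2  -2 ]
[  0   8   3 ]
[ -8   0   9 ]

Expand along row 2:
  + 8 · |-2 -2; -8 9| = 8·(-18 − 16) = -272
  − 3 · |-2 -2; -8 0| = −3·(0 − 16) = 48
Sum: (-272) + (48) = -224

-224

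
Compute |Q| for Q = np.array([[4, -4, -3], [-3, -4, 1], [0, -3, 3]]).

Expand along row 3:
  − (-3) · |4 -3; -3 1| = −(-3)·(4 − 9) = -15
  + 3 · |4 -4; -3 -4| = 3·(-16 − 12) = -84
Sum: (-15) + (-84) = -99

det(Q) = -99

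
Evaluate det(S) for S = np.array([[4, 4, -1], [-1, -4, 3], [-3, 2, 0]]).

Expand along column 3:
  + (-1) · |-1 -4; -3 2| = (-1)·(-2 − 12) = 14
  − 3 · |4 4; -3 2| = −3·(8 − (-12)) = -60
Sum: (14) + (-60) = -46

-46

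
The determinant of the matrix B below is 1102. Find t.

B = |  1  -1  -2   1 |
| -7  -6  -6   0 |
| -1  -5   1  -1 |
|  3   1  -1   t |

Expanding along the column containing t, det(B) is linear in t: det(B) = (-107)·t + (139).
Set (-107)·t + (139) = 1102  ⇒  (-107)·t = 963  ⇒  t = -9.

t = -9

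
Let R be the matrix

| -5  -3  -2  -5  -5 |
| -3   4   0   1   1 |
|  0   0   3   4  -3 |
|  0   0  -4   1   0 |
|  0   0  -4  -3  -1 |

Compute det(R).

1943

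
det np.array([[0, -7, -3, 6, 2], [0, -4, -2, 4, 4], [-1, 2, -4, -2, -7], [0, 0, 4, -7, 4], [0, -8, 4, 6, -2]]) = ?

1092

Expand along column 1 (it has 4 zeros):
  + (-1) · M_31   where M_31 = det([-7 -3 6 2; -4 -2 4 4; 0 4 -7 4; -8 4 6 -2]) = -1092
det = (+1)·(-1)·(-1092) = 1092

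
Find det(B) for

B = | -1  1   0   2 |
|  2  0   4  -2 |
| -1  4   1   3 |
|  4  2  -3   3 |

|B| = 110

Expand along row 1 (it has 1 zero):
  + (-1) · M_11   where M_11 = det([0 4 -2; 4 1 3; 2 -3 3]) = 4
  − (1) · M_12   where M_12 = det([2 4 -2; -1 1 3; 4 -3 3]) = 86
  − (2) · M_14   where M_14 = det([2 0 4; -1 4 1; 4 2 -3]) = -100
det = (+1)·(-1)·(4) + (-1)·(1)·(86) + (-1)·(2)·(-100) = 110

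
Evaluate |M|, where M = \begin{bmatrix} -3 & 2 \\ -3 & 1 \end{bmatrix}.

det(M) = (-3)·1 − 2·(-3) = -3 − (-6) = 3

3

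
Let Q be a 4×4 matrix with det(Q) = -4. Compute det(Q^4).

det(Q^4) = (det Q)^4 = (-4)^4 = 256

256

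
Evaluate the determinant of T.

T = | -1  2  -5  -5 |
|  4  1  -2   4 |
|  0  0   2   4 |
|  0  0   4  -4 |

The determinant is 216.

T is block upper-triangular with a 2×2 block and a 2×2 block on the diagonal, so its determinant equals the product of the determinants of the diagonal blocks.
det of the 2×2 block = -9
det of the 2×2 block = -24
det = (-9)·(-24) = 216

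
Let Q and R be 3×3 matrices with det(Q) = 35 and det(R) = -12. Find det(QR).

det(QR) = det(Q)·det(R) = (35)·(-12) = -420

-420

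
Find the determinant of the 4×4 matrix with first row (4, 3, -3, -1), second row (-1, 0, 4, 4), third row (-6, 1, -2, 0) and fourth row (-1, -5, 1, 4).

The determinant is -651.

Expand along row 2 (it has 1 zero):
  − (-1) · M_21   where M_21 = det([3 -3 -1; 1 -2 0; -5 1 4]) = -3
  − (4) · M_23   where M_23 = det([4 3 -1; -6 1 0; -1 -5 4]) = 57
  + (4) · M_24   where M_24 = det([4 3 -3; -6 1 -2; -1 -5 1]) = -105
det = (-1)·(-1)·(-3) + (-1)·(4)·(57) + (+1)·(4)·(-105) = -651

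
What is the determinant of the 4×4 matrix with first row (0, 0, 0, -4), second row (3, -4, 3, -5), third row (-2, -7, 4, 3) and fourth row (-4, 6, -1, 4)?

Expand along row 1 (it has 3 zeros):
  − (-4) · M_14   where M_14 = det([3 -4 3; -2 -7 4; -4 6 -1]) = -99
det = (-1)·(-4)·(-99) = -396

-396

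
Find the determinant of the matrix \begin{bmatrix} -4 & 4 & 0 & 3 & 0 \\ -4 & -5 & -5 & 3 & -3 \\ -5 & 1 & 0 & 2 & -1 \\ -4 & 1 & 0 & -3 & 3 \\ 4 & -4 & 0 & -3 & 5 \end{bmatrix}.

-1875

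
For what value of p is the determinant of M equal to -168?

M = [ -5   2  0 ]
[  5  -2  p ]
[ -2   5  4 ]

p = -8

Expanding along the column containing p, det(M) is linear in p: det(M) = (21)·p + (0).
Set (21)·p + (0) = -168  ⇒  (21)·p = -168  ⇒  p = -8.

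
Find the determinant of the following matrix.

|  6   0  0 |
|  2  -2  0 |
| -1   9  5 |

The matrix is lower triangular, so the determinant is the product of the diagonal entries:
det = (6) · (-2) · (5) = -60

-60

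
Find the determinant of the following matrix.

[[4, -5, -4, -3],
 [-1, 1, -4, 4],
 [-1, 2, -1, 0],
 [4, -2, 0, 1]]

227

Expand along row 3 (it has 1 zero):
  + (-1) · M_31   where M_31 = det([-5 -4 -3; 1 -4 4; -2 0 1]) = 80
  − (2) · M_32   where M_32 = det([4 -4 -3; -1 -4 4; 4 0 1]) = -132
  + (-1) · M_33   where M_33 = det([4 -5 -3; -1 1 4; 4 -2 1]) = -43
det = (+1)·(-1)·(80) + (-1)·(2)·(-132) + (+1)·(-1)·(-43) = 227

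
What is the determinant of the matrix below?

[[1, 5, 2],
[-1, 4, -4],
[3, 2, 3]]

The determinant is -53.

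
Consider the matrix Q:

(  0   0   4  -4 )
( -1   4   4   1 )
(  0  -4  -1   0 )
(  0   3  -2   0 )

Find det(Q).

det(Q) = -44

Expand along column 1 (it has 3 zeros):
  − (-1) · M_21   where M_21 = det([0 4 -4; -4 -1 0; 3 -2 0]) = -44
det = (-1)·(-1)·(-44) = -44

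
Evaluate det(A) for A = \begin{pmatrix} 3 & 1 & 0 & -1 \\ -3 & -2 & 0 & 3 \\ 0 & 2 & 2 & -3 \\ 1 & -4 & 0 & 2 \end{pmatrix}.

38

Expand along column 3 (it has 3 zeros):
  + (2) · M_33   where M_33 = det([3 1 -1; -3 -2 3; 1 -4 2]) = 19
det = (+1)·(2)·(19) = 38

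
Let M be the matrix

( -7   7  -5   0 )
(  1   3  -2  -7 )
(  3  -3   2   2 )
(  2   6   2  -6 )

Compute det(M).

The determinant is 368.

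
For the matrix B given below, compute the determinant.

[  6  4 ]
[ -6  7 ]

|B| = 66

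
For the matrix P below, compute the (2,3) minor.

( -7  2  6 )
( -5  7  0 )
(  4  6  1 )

Delete row 2 and column 3; the remaining 2×2 submatrix is [-7 2; 4 6].
Its determinant is (-7)·6 − 2·4 = -50.

-50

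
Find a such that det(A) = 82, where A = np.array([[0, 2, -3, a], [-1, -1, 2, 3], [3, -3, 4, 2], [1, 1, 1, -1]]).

Expanding along the column containing a, det(A) is linear in a: det(A) = (-18)·a + (-62).
Set (-18)·a + (-62) = 82  ⇒  (-18)·a = 144  ⇒  a = -8.

-8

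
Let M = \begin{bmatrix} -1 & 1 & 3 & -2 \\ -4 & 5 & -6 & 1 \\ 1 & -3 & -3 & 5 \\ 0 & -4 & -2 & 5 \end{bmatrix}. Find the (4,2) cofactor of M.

Delete row 4 and column 2; the remaining 3×3 submatrix is [-1 3 -2; -4 -6 1; 1 -3 5].
Its determinant is 54.
The cofactor carries sign (−1)^(4+2) = +1, so C_{4,2} = +(54) = 54.

54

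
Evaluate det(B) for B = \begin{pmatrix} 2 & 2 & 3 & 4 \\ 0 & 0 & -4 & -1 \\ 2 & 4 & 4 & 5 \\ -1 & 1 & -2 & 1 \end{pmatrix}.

38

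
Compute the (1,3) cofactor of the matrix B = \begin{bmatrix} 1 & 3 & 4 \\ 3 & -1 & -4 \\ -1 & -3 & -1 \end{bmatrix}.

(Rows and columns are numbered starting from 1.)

-10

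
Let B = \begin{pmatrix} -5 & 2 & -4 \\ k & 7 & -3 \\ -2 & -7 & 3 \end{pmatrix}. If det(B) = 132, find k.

Expanding along the row containing k, det(B) is linear in k: det(B) = (22)·k + (-44).
Set (22)·k + (-44) = 132  ⇒  (22)·k = 176  ⇒  k = 8.

k = 8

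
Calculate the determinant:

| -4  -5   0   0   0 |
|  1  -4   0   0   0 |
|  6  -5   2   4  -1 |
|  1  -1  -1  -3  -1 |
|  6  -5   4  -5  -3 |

The determinant is -777.

The matrix is block lower-triangular with a 2×2 block and a 3×3 block on the diagonal, so its determinant equals the product of the determinants of the diagonal blocks.
det of the 2×2 block = 21
det of the 3×3 block = -37
det = (21)·(-37) = -777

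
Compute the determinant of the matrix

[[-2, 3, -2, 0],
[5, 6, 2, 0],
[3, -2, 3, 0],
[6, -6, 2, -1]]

The determinant is 15.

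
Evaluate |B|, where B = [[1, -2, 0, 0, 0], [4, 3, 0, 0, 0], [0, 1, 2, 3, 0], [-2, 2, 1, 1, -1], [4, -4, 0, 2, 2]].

B is block lower-triangular with a 2×2 block and a 3×3 block on the diagonal, so its determinant equals the product of the determinants of the diagonal blocks.
det of the 2×2 block = 11
det of the 3×3 block = 2
det = (11)·(2) = 22

22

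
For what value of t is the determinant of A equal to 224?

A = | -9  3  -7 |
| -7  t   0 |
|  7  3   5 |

Expanding along the row containing t, det(A) is linear in t: det(A) = (4)·t + (252).
Set (4)·t + (252) = 224  ⇒  (4)·t = -28  ⇒  t = -7.

t = -7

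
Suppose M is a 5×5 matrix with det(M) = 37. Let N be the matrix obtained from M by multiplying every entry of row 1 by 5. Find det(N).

|N| = 185

Scaling one row by 5 multiplies the determinant by 5.
det(N) = (5)·(37) = 185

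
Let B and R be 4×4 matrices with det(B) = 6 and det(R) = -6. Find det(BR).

det(BR) = -36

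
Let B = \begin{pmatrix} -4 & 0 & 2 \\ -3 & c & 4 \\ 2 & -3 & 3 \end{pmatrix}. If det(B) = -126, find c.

6

Expanding along the row containing c, det(B) is linear in c: det(B) = (-16)·c + (-30).
Set (-16)·c + (-30) = -126  ⇒  (-16)·c = -96  ⇒  c = 6.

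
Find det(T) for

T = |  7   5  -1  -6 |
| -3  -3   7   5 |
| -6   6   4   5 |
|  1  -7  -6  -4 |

The determinant is 990.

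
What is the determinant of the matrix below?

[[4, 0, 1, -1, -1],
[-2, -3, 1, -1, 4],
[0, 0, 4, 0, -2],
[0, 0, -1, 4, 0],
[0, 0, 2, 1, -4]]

The matrix is block upper-triangular with a 2×2 block and a 3×3 block on the diagonal, so its determinant equals the product of the determinants of the diagonal blocks.
det of the 2×2 block = -12
det of the 3×3 block = -46
det = (-12)·(-46) = 552

The determinant is 552.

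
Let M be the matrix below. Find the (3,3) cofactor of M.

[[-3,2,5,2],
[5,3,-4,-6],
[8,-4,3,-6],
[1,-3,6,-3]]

The cofactor is 63.

Delete row 3 and column 3; the remaining 3×3 submatrix is [-3 2 2; 5 3 -6; 1 -3 -3].
Its determinant is 63.
The cofactor carries sign (−1)^(3+3) = +1, so C_{3,3} = +(63) = 63.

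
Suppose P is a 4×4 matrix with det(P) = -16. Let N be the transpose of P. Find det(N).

det(Pᵀ) = det(P).
det(N) = (1)·(-16) = -16

-16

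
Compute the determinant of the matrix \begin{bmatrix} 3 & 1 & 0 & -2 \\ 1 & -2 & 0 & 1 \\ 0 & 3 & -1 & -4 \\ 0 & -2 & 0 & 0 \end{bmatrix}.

Expand along row 4 (it has 3 zeros):
  + (-2) · M_42   where M_42 = det([3 0 -2; 1 0 1; 0 -1 -4]) = 5
det = (+1)·(-2)·(5) = -10

-10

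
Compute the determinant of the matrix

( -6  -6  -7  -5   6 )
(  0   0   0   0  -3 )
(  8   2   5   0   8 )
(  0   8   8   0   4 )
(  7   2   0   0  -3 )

The determinant is -4440.

Expand along row 2 (it has 4 zeros):
  − (-3) · M_25   where M_25 = det([-6 -6 -7 -5; 8 2 5 0; 0 8 8 0; 7 2 0 0]) = -1480
det = (-1)·(-3)·(-1480) = -4440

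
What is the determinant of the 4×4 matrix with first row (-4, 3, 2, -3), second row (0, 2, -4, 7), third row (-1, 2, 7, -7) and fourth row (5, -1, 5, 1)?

-214

Expand along row 2 (it has 1 zero):
  + (2) · M_22   where M_22 = det([-4 2 -3; -1 7 -7; 5 5 1]) = -116
  − (-4) · M_23   where M_23 = det([-4 3 -3; -1 2 -7; 5 -1 1]) = -55
  + (7) · M_24   where M_24 = det([-4 3 2; -1 2 7; 5 -1 5]) = 34
det = (+1)·(2)·(-116) + (-1)·(-4)·(-55) + (+1)·(7)·(34) = -214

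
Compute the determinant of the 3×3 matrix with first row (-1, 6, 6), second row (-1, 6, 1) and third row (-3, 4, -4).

70

Expand along row 1:
  + (-1) · |6 1; 4 -4| = (-1)·(-24 − 4) = 28
  − 6 · |-1 1; -3 -4| = −6·(4 − (-3)) = -42
  + 6 · |-1 6; -3 4| = 6·(-4 − (-18)) = 84
Sum: (28) + (-42) + (84) = 70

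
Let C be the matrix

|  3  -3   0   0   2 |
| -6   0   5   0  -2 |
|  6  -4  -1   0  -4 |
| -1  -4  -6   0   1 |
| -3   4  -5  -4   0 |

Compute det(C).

5368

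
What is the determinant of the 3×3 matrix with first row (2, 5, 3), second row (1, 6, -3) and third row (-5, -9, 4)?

112

Expand along column 1:
  + 2 · |6 -3; -9 4| = 2·(24 − 27) = -6
  − 1 · |5 3; -9 4| = −1·(20 − (-27)) = -47
  + (-5) · |5 3; 6 -3| = (-5)·(-15 − 18) = 165
Sum: (-6) + (-47) + (165) = 112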